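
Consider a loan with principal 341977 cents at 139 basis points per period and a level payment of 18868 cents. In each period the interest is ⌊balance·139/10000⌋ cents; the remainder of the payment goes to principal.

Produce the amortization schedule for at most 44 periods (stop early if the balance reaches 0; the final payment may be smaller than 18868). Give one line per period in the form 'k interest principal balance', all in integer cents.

1. interest=⌊341977·139/10000⌋=4753; principal=18868-4753=14115; balance=341977-14115=327862
2. interest=⌊327862·139/10000⌋=4557; principal=18868-4557=14311; balance=327862-14311=313551
3. interest=⌊313551·139/10000⌋=4358; principal=18868-4358=14510; balance=313551-14510=299041
4. interest=⌊299041·139/10000⌋=4156; principal=18868-4156=14712; balance=299041-14712=284329
5. interest=⌊284329·139/10000⌋=3952; principal=18868-3952=14916; balance=284329-14916=269413
6. interest=⌊269413·139/10000⌋=3744; principal=18868-3744=15124; balance=269413-15124=254289
7. interest=⌊254289·139/10000⌋=3534; principal=18868-3534=15334; balance=254289-15334=238955
8. interest=⌊238955·139/10000⌋=3321; principal=18868-3321=15547; balance=238955-15547=223408
9. interest=⌊223408·139/10000⌋=3105; principal=18868-3105=15763; balance=223408-15763=207645
10. interest=⌊207645·139/10000⌋=2886; principal=18868-2886=15982; balance=207645-15982=191663
11. interest=⌊191663·139/10000⌋=2664; principal=18868-2664=16204; balance=191663-16204=175459
12. interest=⌊175459·139/10000⌋=2438; principal=18868-2438=16430; balance=175459-16430=159029
13. interest=⌊159029·139/10000⌋=2210; principal=18868-2210=16658; balance=159029-16658=142371
14. interest=⌊142371·139/10000⌋=1978; principal=18868-1978=16890; balance=142371-16890=125481
15. interest=⌊125481·139/10000⌋=1744; principal=18868-1744=17124; balance=125481-17124=108357
16. interest=⌊108357·139/10000⌋=1506; principal=18868-1506=17362; balance=108357-17362=90995
17. interest=⌊90995·139/10000⌋=1264; principal=18868-1264=17604; balance=90995-17604=73391
18. interest=⌊73391·139/10000⌋=1020; principal=18868-1020=17848; balance=73391-17848=55543
19. interest=⌊55543·139/10000⌋=772; principal=18868-772=18096; balance=55543-18096=37447
20. interest=⌊37447·139/10000⌋=520; principal=18868-520=18348; balance=37447-18348=19099
21. interest=⌊19099·139/10000⌋=265; principal=18868-265=18603; balance=19099-18603=496
22. interest=⌊496·139/10000⌋=6; principal=min(18868-6,496)=496; balance=496-496=0

1 4753 14115 327862
2 4557 14311 313551
3 4358 14510 299041
4 4156 14712 284329
5 3952 14916 269413
6 3744 15124 254289
7 3534 15334 238955
8 3321 15547 223408
9 3105 15763 207645
10 2886 15982 191663
11 2664 16204 175459
12 2438 16430 159029
13 2210 16658 142371
14 1978 16890 125481
15 1744 17124 108357
16 1506 17362 90995
17 1264 17604 73391
18 1020 17848 55543
19 772 18096 37447
20 520 18348 19099
21 265 18603 496
22 6 496 0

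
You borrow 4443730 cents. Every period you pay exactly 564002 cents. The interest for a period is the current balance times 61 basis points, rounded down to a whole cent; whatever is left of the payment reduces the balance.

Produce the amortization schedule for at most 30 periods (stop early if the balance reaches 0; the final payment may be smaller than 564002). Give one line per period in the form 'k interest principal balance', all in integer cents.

1. interest=⌊4443730·61/10000⌋=27106; principal=564002-27106=536896; balance=4443730-536896=3906834
2. interest=⌊3906834·61/10000⌋=23831; principal=564002-23831=540171; balance=3906834-540171=3366663
3. interest=⌊3366663·61/10000⌋=20536; principal=564002-20536=543466; balance=3366663-543466=2823197
4. interest=⌊2823197·61/10000⌋=17221; principal=564002-17221=546781; balance=2823197-546781=2276416
5. interest=⌊2276416·61/10000⌋=13886; principal=564002-13886=550116; balance=2276416-550116=1726300
6. interest=⌊1726300·61/10000⌋=10530; principal=564002-10530=553472; balance=1726300-553472=1172828
7. interest=⌊1172828·61/10000⌋=7154; principal=564002-7154=556848; balance=1172828-556848=615980
8. interest=⌊615980·61/10000⌋=3757; principal=564002-3757=560245; balance=615980-560245=55735
9. interest=⌊55735·61/10000⌋=339; principal=min(564002-339,55735)=55735; balance=55735-55735=0

1 27106 536896 3906834
2 23831 540171 3366663
3 20536 543466 2823197
4 17221 546781 2276416
5 13886 550116 1726300
6 10530 553472 1172828
7 7154 556848 615980
8 3757 560245 55735
9 339 55735 0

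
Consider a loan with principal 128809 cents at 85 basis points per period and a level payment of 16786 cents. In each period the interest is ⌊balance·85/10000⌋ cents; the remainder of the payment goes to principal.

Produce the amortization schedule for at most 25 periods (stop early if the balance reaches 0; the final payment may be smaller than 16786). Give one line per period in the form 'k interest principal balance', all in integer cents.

1 1094 15692 113117
2 961 15825 97292
3 826 15960 81332
4 691 16095 65237
5 554 16232 49005
6 416 16370 32635
7 277 16509 16126
8 137 16126 0

1. interest=⌊128809·85/10000⌋=1094; principal=16786-1094=15692; balance=128809-15692=113117
2. interest=⌊113117·85/10000⌋=961; principal=16786-961=15825; balance=113117-15825=97292
3. interest=⌊97292·85/10000⌋=826; principal=16786-826=15960; balance=97292-15960=81332
4. interest=⌊81332·85/10000⌋=691; principal=16786-691=16095; balance=81332-16095=65237
5. interest=⌊65237·85/10000⌋=554; principal=16786-554=16232; balance=65237-16232=49005
6. interest=⌊49005·85/10000⌋=416; principal=16786-416=16370; balance=49005-16370=32635
7. interest=⌊32635·85/10000⌋=277; principal=16786-277=16509; balance=32635-16509=16126
8. interest=⌊16126·85/10000⌋=137; principal=min(16786-137,16126)=16126; balance=16126-16126=0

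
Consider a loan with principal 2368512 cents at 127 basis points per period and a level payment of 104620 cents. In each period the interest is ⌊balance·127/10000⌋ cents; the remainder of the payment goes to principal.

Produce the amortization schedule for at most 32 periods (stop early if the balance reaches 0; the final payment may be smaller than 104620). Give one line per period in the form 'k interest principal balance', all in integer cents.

1 30080 74540 2293972
2 29133 75487 2218485
3 28174 76446 2142039
4 27203 77417 2064622
5 26220 78400 1986222
6 25225 79395 1906827
7 24216 80404 1826423
8 23195 81425 1744998
9 22161 82459 1662539
10 21114 83506 1579033
11 20053 84567 1494466
12 18979 85641 1408825
13 17892 86728 1322097
14 16790 87830 1234267
15 15675 88945 1145322
16 14545 90075 1055247
17 13401 91219 964028
18 12243 92377 871651
19 11069 93551 778100
20 9881 94739 683361
21 8678 95942 587419
22 7460 97160 490259
23 6226 98394 391865
24 4976 99644 292221
25 3711 100909 191312
26 2429 102191 89121
27 1131 89121 0

1. interest=⌊2368512·127/10000⌋=30080; principal=104620-30080=74540; balance=2368512-74540=2293972
2. interest=⌊2293972·127/10000⌋=29133; principal=104620-29133=75487; balance=2293972-75487=2218485
3. interest=⌊2218485·127/10000⌋=28174; principal=104620-28174=76446; balance=2218485-76446=2142039
4. interest=⌊2142039·127/10000⌋=27203; principal=104620-27203=77417; balance=2142039-77417=2064622
5. interest=⌊2064622·127/10000⌋=26220; principal=104620-26220=78400; balance=2064622-78400=1986222
6. interest=⌊1986222·127/10000⌋=25225; principal=104620-25225=79395; balance=1986222-79395=1906827
7. interest=⌊1906827·127/10000⌋=24216; principal=104620-24216=80404; balance=1906827-80404=1826423
8. interest=⌊1826423·127/10000⌋=23195; principal=104620-23195=81425; balance=1826423-81425=1744998
9. interest=⌊1744998·127/10000⌋=22161; principal=104620-22161=82459; balance=1744998-82459=1662539
10. interest=⌊1662539·127/10000⌋=21114; principal=104620-21114=83506; balance=1662539-83506=1579033
11. interest=⌊1579033·127/10000⌋=20053; principal=104620-20053=84567; balance=1579033-84567=1494466
12. interest=⌊1494466·127/10000⌋=18979; principal=104620-18979=85641; balance=1494466-85641=1408825
13. interest=⌊1408825·127/10000⌋=17892; principal=104620-17892=86728; balance=1408825-86728=1322097
14. interest=⌊1322097·127/10000⌋=16790; principal=104620-16790=87830; balance=1322097-87830=1234267
15. interest=⌊1234267·127/10000⌋=15675; principal=104620-15675=88945; balance=1234267-88945=1145322
16. interest=⌊1145322·127/10000⌋=14545; principal=104620-14545=90075; balance=1145322-90075=1055247
17. interest=⌊1055247·127/10000⌋=13401; principal=104620-13401=91219; balance=1055247-91219=964028
18. interest=⌊964028·127/10000⌋=12243; principal=104620-12243=92377; balance=964028-92377=871651
19. interest=⌊871651·127/10000⌋=11069; principal=104620-11069=93551; balance=871651-93551=778100
20. interest=⌊778100·127/10000⌋=9881; principal=104620-9881=94739; balance=778100-94739=683361
21. interest=⌊683361·127/10000⌋=8678; principal=104620-8678=95942; balance=683361-95942=587419
22. interest=⌊587419·127/10000⌋=7460; principal=104620-7460=97160; balance=587419-97160=490259
23. interest=⌊490259·127/10000⌋=6226; principal=104620-6226=98394; balance=490259-98394=391865
24. interest=⌊391865·127/10000⌋=4976; principal=104620-4976=99644; balance=391865-99644=292221
25. interest=⌊292221·127/10000⌋=3711; principal=104620-3711=100909; balance=292221-100909=191312
26. interest=⌊191312·127/10000⌋=2429; principal=104620-2429=102191; balance=191312-102191=89121
27. interest=⌊89121·127/10000⌋=1131; principal=min(104620-1131,89121)=89121; balance=89121-89121=0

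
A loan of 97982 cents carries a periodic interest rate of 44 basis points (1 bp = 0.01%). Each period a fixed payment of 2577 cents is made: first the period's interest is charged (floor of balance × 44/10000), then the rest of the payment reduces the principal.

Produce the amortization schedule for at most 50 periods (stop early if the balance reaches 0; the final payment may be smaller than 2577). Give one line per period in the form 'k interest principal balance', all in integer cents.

1 431 2146 95836
2 421 2156 93680
3 412 2165 91515
4 402 2175 89340
5 393 2184 87156
6 383 2194 84962
7 373 2204 82758
8 364 2213 80545
9 354 2223 78322
10 344 2233 76089
11 334 2243 73846
12 324 2253 71593
13 315 2262 69331
14 305 2272 67059
15 295 2282 64777
16 285 2292 62485
17 274 2303 60182
18 264 2313 57869
19 254 2323 55546
20 244 2333 53213
21 234 2343 50870
22 223 2354 48516
23 213 2364 46152
24 203 2374 43778
25 192 2385 41393
26 182 2395 38998
27 171 2406 36592
28 161 2416 34176
29 150 2427 31749
30 139 2438 29311
31 128 2449 26862
32 118 2459 24403
33 107 2470 21933
34 96 2481 19452
35 85 2492 16960
36 74 2503 14457
37 63 2514 11943
38 52 2525 9418
39 41 2536 6882
40 30 2547 4335
41 19 2558 1777
42 7 1777 0

1. interest=⌊97982·44/10000⌋=431; principal=2577-431=2146; balance=97982-2146=95836
2. interest=⌊95836·44/10000⌋=421; principal=2577-421=2156; balance=95836-2156=93680
3. interest=⌊93680·44/10000⌋=412; principal=2577-412=2165; balance=93680-2165=91515
4. interest=⌊91515·44/10000⌋=402; principal=2577-402=2175; balance=91515-2175=89340
5. interest=⌊89340·44/10000⌋=393; principal=2577-393=2184; balance=89340-2184=87156
6. interest=⌊87156·44/10000⌋=383; principal=2577-383=2194; balance=87156-2194=84962
7. interest=⌊84962·44/10000⌋=373; principal=2577-373=2204; balance=84962-2204=82758
8. interest=⌊82758·44/10000⌋=364; principal=2577-364=2213; balance=82758-2213=80545
9. interest=⌊80545·44/10000⌋=354; principal=2577-354=2223; balance=80545-2223=78322
10. interest=⌊78322·44/10000⌋=344; principal=2577-344=2233; balance=78322-2233=76089
11. interest=⌊76089·44/10000⌋=334; principal=2577-334=2243; balance=76089-2243=73846
12. interest=⌊73846·44/10000⌋=324; principal=2577-324=2253; balance=73846-2253=71593
13. interest=⌊71593·44/10000⌋=315; principal=2577-315=2262; balance=71593-2262=69331
14. interest=⌊69331·44/10000⌋=305; principal=2577-305=2272; balance=69331-2272=67059
15. interest=⌊67059·44/10000⌋=295; principal=2577-295=2282; balance=67059-2282=64777
16. interest=⌊64777·44/10000⌋=285; principal=2577-285=2292; balance=64777-2292=62485
17. interest=⌊62485·44/10000⌋=274; principal=2577-274=2303; balance=62485-2303=60182
18. interest=⌊60182·44/10000⌋=264; principal=2577-264=2313; balance=60182-2313=57869
19. interest=⌊57869·44/10000⌋=254; principal=2577-254=2323; balance=57869-2323=55546
20. interest=⌊55546·44/10000⌋=244; principal=2577-244=2333; balance=55546-2333=53213
21. interest=⌊53213·44/10000⌋=234; principal=2577-234=2343; balance=53213-2343=50870
22. interest=⌊50870·44/10000⌋=223; principal=2577-223=2354; balance=50870-2354=48516
23. interest=⌊48516·44/10000⌋=213; principal=2577-213=2364; balance=48516-2364=46152
24. interest=⌊46152·44/10000⌋=203; principal=2577-203=2374; balance=46152-2374=43778
25. interest=⌊43778·44/10000⌋=192; principal=2577-192=2385; balance=43778-2385=41393
26. interest=⌊41393·44/10000⌋=182; principal=2577-182=2395; balance=41393-2395=38998
27. interest=⌊38998·44/10000⌋=171; principal=2577-171=2406; balance=38998-2406=36592
28. interest=⌊36592·44/10000⌋=161; principal=2577-161=2416; balance=36592-2416=34176
29. interest=⌊34176·44/10000⌋=150; principal=2577-150=2427; balance=34176-2427=31749
30. interest=⌊31749·44/10000⌋=139; principal=2577-139=2438; balance=31749-2438=29311
31. interest=⌊29311·44/10000⌋=128; principal=2577-128=2449; balance=29311-2449=26862
32. interest=⌊26862·44/10000⌋=118; principal=2577-118=2459; balance=26862-2459=24403
33. interest=⌊24403·44/10000⌋=107; principal=2577-107=2470; balance=24403-2470=21933
34. interest=⌊21933·44/10000⌋=96; principal=2577-96=2481; balance=21933-2481=19452
35. interest=⌊19452·44/10000⌋=85; principal=2577-85=2492; balance=19452-2492=16960
36. interest=⌊16960·44/10000⌋=74; principal=2577-74=2503; balance=16960-2503=14457
37. interest=⌊14457·44/10000⌋=63; principal=2577-63=2514; balance=14457-2514=11943
38. interest=⌊11943·44/10000⌋=52; principal=2577-52=2525; balance=11943-2525=9418
39. interest=⌊9418·44/10000⌋=41; principal=2577-41=2536; balance=9418-2536=6882
40. interest=⌊6882·44/10000⌋=30; principal=2577-30=2547; balance=6882-2547=4335
41. interest=⌊4335·44/10000⌋=19; principal=2577-19=2558; balance=4335-2558=1777
42. interest=⌊1777·44/10000⌋=7; principal=min(2577-7,1777)=1777; balance=1777-1777=0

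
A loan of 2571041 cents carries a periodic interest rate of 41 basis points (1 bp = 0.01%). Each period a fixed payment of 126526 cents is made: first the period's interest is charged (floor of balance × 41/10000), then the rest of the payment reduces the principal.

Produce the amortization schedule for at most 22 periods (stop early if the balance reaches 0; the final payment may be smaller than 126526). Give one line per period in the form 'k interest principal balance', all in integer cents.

1. interest=⌊2571041·41/10000⌋=10541; principal=126526-10541=115985; balance=2571041-115985=2455056
2. interest=⌊2455056·41/10000⌋=10065; principal=126526-10065=116461; balance=2455056-116461=2338595
3. interest=⌊2338595·41/10000⌋=9588; principal=126526-9588=116938; balance=2338595-116938=2221657
4. interest=⌊2221657·41/10000⌋=9108; principal=126526-9108=117418; balance=2221657-117418=2104239
5. interest=⌊2104239·41/10000⌋=8627; principal=126526-8627=117899; balance=2104239-117899=1986340
6. interest=⌊1986340·41/10000⌋=8143; principal=126526-8143=118383; balance=1986340-118383=1867957
7. interest=⌊1867957·41/10000⌋=7658; principal=126526-7658=118868; balance=1867957-118868=1749089
8. interest=⌊1749089·41/10000⌋=7171; principal=126526-7171=119355; balance=1749089-119355=1629734
9. interest=⌊1629734·41/10000⌋=6681; principal=126526-6681=119845; balance=1629734-119845=1509889
10. interest=⌊1509889·41/10000⌋=6190; principal=126526-6190=120336; balance=1509889-120336=1389553
11. interest=⌊1389553·41/10000⌋=5697; principal=126526-5697=120829; balance=1389553-120829=1268724
12. interest=⌊1268724·41/10000⌋=5201; principal=126526-5201=121325; balance=1268724-121325=1147399
13. interest=⌊1147399·41/10000⌋=4704; principal=126526-4704=121822; balance=1147399-121822=1025577
14. interest=⌊1025577·41/10000⌋=4204; principal=126526-4204=122322; balance=1025577-122322=903255
15. interest=⌊903255·41/10000⌋=3703; principal=126526-3703=122823; balance=903255-122823=780432
16. interest=⌊780432·41/10000⌋=3199; principal=126526-3199=123327; balance=780432-123327=657105
17. interest=⌊657105·41/10000⌋=2694; principal=126526-2694=123832; balance=657105-123832=533273
18. interest=⌊533273·41/10000⌋=2186; principal=126526-2186=124340; balance=533273-124340=408933
19. interest=⌊408933·41/10000⌋=1676; principal=126526-1676=124850; balance=408933-124850=284083
20. interest=⌊284083·41/10000⌋=1164; principal=126526-1164=125362; balance=284083-125362=158721
21. interest=⌊158721·41/10000⌋=650; principal=126526-650=125876; balance=158721-125876=32845
22. interest=⌊32845·41/10000⌋=134; principal=min(126526-134,32845)=32845; balance=32845-32845=0

1 10541 115985 2455056
2 10065 116461 2338595
3 9588 116938 2221657
4 9108 117418 2104239
5 8627 117899 1986340
6 8143 118383 1867957
7 7658 118868 1749089
8 7171 119355 1629734
9 6681 119845 1509889
10 6190 120336 1389553
11 5697 120829 1268724
12 5201 121325 1147399
13 4704 121822 1025577
14 4204 122322 903255
15 3703 122823 780432
16 3199 123327 657105
17 2694 123832 533273
18 2186 124340 408933
19 1676 124850 284083
20 1164 125362 158721
21 650 125876 32845
22 134 32845 0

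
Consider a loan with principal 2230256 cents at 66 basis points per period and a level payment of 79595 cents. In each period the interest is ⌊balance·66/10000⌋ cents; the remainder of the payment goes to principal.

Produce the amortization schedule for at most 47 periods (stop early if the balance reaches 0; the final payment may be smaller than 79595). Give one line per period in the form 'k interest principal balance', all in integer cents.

1 14719 64876 2165380
2 14291 65304 2100076
3 13860 65735 2034341
4 13426 66169 1968172
5 12989 66606 1901566
6 12550 67045 1834521
7 12107 67488 1767033
8 11662 67933 1699100
9 11214 68381 1630719
10 10762 68833 1561886
11 10308 69287 1492599
12 9851 69744 1422855
13 9390 70205 1352650
14 8927 70668 1281982
15 8461 71134 1210848
16 7991 71604 1139244
17 7519 72076 1067168
18 7043 72552 994616
19 6564 73031 921585
20 6082 73513 848072
21 5597 73998 774074
22 5108 74487 699587
23 4617 74978 624609
24 4122 75473 549136
25 3624 75971 473165
26 3122 76473 396692
27 2618 76977 319715
28 2110 77485 242230
29 1598 77997 164233
30 1083 78512 85721
31 565 79030 6691
32 44 6691 0

1. interest=⌊2230256·66/10000⌋=14719; principal=79595-14719=64876; balance=2230256-64876=2165380
2. interest=⌊2165380·66/10000⌋=14291; principal=79595-14291=65304; balance=2165380-65304=2100076
3. interest=⌊2100076·66/10000⌋=13860; principal=79595-13860=65735; balance=2100076-65735=2034341
4. interest=⌊2034341·66/10000⌋=13426; principal=79595-13426=66169; balance=2034341-66169=1968172
5. interest=⌊1968172·66/10000⌋=12989; principal=79595-12989=66606; balance=1968172-66606=1901566
6. interest=⌊1901566·66/10000⌋=12550; principal=79595-12550=67045; balance=1901566-67045=1834521
7. interest=⌊1834521·66/10000⌋=12107; principal=79595-12107=67488; balance=1834521-67488=1767033
8. interest=⌊1767033·66/10000⌋=11662; principal=79595-11662=67933; balance=1767033-67933=1699100
9. interest=⌊1699100·66/10000⌋=11214; principal=79595-11214=68381; balance=1699100-68381=1630719
10. interest=⌊1630719·66/10000⌋=10762; principal=79595-10762=68833; balance=1630719-68833=1561886
11. interest=⌊1561886·66/10000⌋=10308; principal=79595-10308=69287; balance=1561886-69287=1492599
12. interest=⌊1492599·66/10000⌋=9851; principal=79595-9851=69744; balance=1492599-69744=1422855
13. interest=⌊1422855·66/10000⌋=9390; principal=79595-9390=70205; balance=1422855-70205=1352650
14. interest=⌊1352650·66/10000⌋=8927; principal=79595-8927=70668; balance=1352650-70668=1281982
15. interest=⌊1281982·66/10000⌋=8461; principal=79595-8461=71134; balance=1281982-71134=1210848
16. interest=⌊1210848·66/10000⌋=7991; principal=79595-7991=71604; balance=1210848-71604=1139244
17. interest=⌊1139244·66/10000⌋=7519; principal=79595-7519=72076; balance=1139244-72076=1067168
18. interest=⌊1067168·66/10000⌋=7043; principal=79595-7043=72552; balance=1067168-72552=994616
19. interest=⌊994616·66/10000⌋=6564; principal=79595-6564=73031; balance=994616-73031=921585
20. interest=⌊921585·66/10000⌋=6082; principal=79595-6082=73513; balance=921585-73513=848072
21. interest=⌊848072·66/10000⌋=5597; principal=79595-5597=73998; balance=848072-73998=774074
22. interest=⌊774074·66/10000⌋=5108; principal=79595-5108=74487; balance=774074-74487=699587
23. interest=⌊699587·66/10000⌋=4617; principal=79595-4617=74978; balance=699587-74978=624609
24. interest=⌊624609·66/10000⌋=4122; principal=79595-4122=75473; balance=624609-75473=549136
25. interest=⌊549136·66/10000⌋=3624; principal=79595-3624=75971; balance=549136-75971=473165
26. interest=⌊473165·66/10000⌋=3122; principal=79595-3122=76473; balance=473165-76473=396692
27. interest=⌊396692·66/10000⌋=2618; principal=79595-2618=76977; balance=396692-76977=319715
28. interest=⌊319715·66/10000⌋=2110; principal=79595-2110=77485; balance=319715-77485=242230
29. interest=⌊242230·66/10000⌋=1598; principal=79595-1598=77997; balance=242230-77997=164233
30. interest=⌊164233·66/10000⌋=1083; principal=79595-1083=78512; balance=164233-78512=85721
31. interest=⌊85721·66/10000⌋=565; principal=79595-565=79030; balance=85721-79030=6691
32. interest=⌊6691·66/10000⌋=44; principal=min(79595-44,6691)=6691; balance=6691-6691=0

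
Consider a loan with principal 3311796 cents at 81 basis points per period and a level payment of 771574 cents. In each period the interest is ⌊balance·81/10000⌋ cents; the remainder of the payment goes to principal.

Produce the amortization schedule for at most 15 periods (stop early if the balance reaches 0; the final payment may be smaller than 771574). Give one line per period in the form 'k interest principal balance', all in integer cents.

1. interest=⌊3311796·81/10000⌋=26825; principal=771574-26825=744749; balance=3311796-744749=2567047
2. interest=⌊2567047·81/10000⌋=20793; principal=771574-20793=750781; balance=2567047-750781=1816266
3. interest=⌊1816266·81/10000⌋=14711; principal=771574-14711=756863; balance=1816266-756863=1059403
4. interest=⌊1059403·81/10000⌋=8581; principal=771574-8581=762993; balance=1059403-762993=296410
5. interest=⌊296410·81/10000⌋=2400; principal=min(771574-2400,296410)=296410; balance=296410-296410=0

1 26825 744749 2567047
2 20793 750781 1816266
3 14711 756863 1059403
4 8581 762993 296410
5 2400 296410 0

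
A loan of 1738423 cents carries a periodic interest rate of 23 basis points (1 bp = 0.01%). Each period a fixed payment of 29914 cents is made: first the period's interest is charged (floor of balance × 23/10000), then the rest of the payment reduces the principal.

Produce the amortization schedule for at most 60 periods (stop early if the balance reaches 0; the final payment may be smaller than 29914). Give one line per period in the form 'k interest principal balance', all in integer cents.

1 3998 25916 1712507
2 3938 25976 1686531
3 3879 26035 1660496
4 3819 26095 1634401
5 3759 26155 1608246
6 3698 26216 1582030
7 3638 26276 1555754
8 3578 26336 1529418
9 3517 26397 1503021
10 3456 26458 1476563
11 3396 26518 1450045
12 3335 26579 1423466
13 3273 26641 1396825
14 3212 26702 1370123
15 3151 26763 1343360
16 3089 26825 1316535
17 3028 26886 1289649
18 2966 26948 1262701
19 2904 27010 1235691
20 2842 27072 1208619
21 2779 27135 1181484
22 2717 27197 1154287
23 2654 27260 1127027
24 2592 27322 1099705
25 2529 27385 1072320
26 2466 27448 1044872
27 2403 27511 1017361
28 2339 27575 989786
29 2276 27638 962148
30 2212 27702 934446
31 2149 27765 906681
32 2085 27829 878852
33 2021 27893 850959
34 1957 27957 823002
35 1892 28022 794980
36 1828 28086 766894
37 1763 28151 738743
38 1699 28215 710528
39 1634 28280 682248
40 1569 28345 653903
41 1503 28411 625492
42 1438 28476 597016
43 1373 28541 568475
44 1307 28607 539868
45 1241 28673 511195
46 1175 28739 482456
47 1109 28805 453651
48 1043 28871 424780
49 976 28938 395842
50 910 29004 366838
51 843 29071 337767
52 776 29138 308629
53 709 29205 279424
54 642 29272 250152
55 575 29339 220813
56 507 29407 191406
57 440 29474 161932
58 372 29542 132390
59 304 29610 102780
60 236 29678 73102

1. interest=⌊1738423·23/10000⌋=3998; principal=29914-3998=25916; balance=1738423-25916=1712507
2. interest=⌊1712507·23/10000⌋=3938; principal=29914-3938=25976; balance=1712507-25976=1686531
3. interest=⌊1686531·23/10000⌋=3879; principal=29914-3879=26035; balance=1686531-26035=1660496
4. interest=⌊1660496·23/10000⌋=3819; principal=29914-3819=26095; balance=1660496-26095=1634401
5. interest=⌊1634401·23/10000⌋=3759; principal=29914-3759=26155; balance=1634401-26155=1608246
6. interest=⌊1608246·23/10000⌋=3698; principal=29914-3698=26216; balance=1608246-26216=1582030
7. interest=⌊1582030·23/10000⌋=3638; principal=29914-3638=26276; balance=1582030-26276=1555754
8. interest=⌊1555754·23/10000⌋=3578; principal=29914-3578=26336; balance=1555754-26336=1529418
9. interest=⌊1529418·23/10000⌋=3517; principal=29914-3517=26397; balance=1529418-26397=1503021
10. interest=⌊1503021·23/10000⌋=3456; principal=29914-3456=26458; balance=1503021-26458=1476563
11. interest=⌊1476563·23/10000⌋=3396; principal=29914-3396=26518; balance=1476563-26518=1450045
12. interest=⌊1450045·23/10000⌋=3335; principal=29914-3335=26579; balance=1450045-26579=1423466
13. interest=⌊1423466·23/10000⌋=3273; principal=29914-3273=26641; balance=1423466-26641=1396825
14. interest=⌊1396825·23/10000⌋=3212; principal=29914-3212=26702; balance=1396825-26702=1370123
15. interest=⌊1370123·23/10000⌋=3151; principal=29914-3151=26763; balance=1370123-26763=1343360
16. interest=⌊1343360·23/10000⌋=3089; principal=29914-3089=26825; balance=1343360-26825=1316535
17. interest=⌊1316535·23/10000⌋=3028; principal=29914-3028=26886; balance=1316535-26886=1289649
18. interest=⌊1289649·23/10000⌋=2966; principal=29914-2966=26948; balance=1289649-26948=1262701
19. interest=⌊1262701·23/10000⌋=2904; principal=29914-2904=27010; balance=1262701-27010=1235691
20. interest=⌊1235691·23/10000⌋=2842; principal=29914-2842=27072; balance=1235691-27072=1208619
21. interest=⌊1208619·23/10000⌋=2779; principal=29914-2779=27135; balance=1208619-27135=1181484
22. interest=⌊1181484·23/10000⌋=2717; principal=29914-2717=27197; balance=1181484-27197=1154287
23. interest=⌊1154287·23/10000⌋=2654; principal=29914-2654=27260; balance=1154287-27260=1127027
24. interest=⌊1127027·23/10000⌋=2592; principal=29914-2592=27322; balance=1127027-27322=1099705
25. interest=⌊1099705·23/10000⌋=2529; principal=29914-2529=27385; balance=1099705-27385=1072320
26. interest=⌊1072320·23/10000⌋=2466; principal=29914-2466=27448; balance=1072320-27448=1044872
27. interest=⌊1044872·23/10000⌋=2403; principal=29914-2403=27511; balance=1044872-27511=1017361
28. interest=⌊1017361·23/10000⌋=2339; principal=29914-2339=27575; balance=1017361-27575=989786
29. interest=⌊989786·23/10000⌋=2276; principal=29914-2276=27638; balance=989786-27638=962148
30. interest=⌊962148·23/10000⌋=2212; principal=29914-2212=27702; balance=962148-27702=934446
31. interest=⌊934446·23/10000⌋=2149; principal=29914-2149=27765; balance=934446-27765=906681
32. interest=⌊906681·23/10000⌋=2085; principal=29914-2085=27829; balance=906681-27829=878852
33. interest=⌊878852·23/10000⌋=2021; principal=29914-2021=27893; balance=878852-27893=850959
34. interest=⌊850959·23/10000⌋=1957; principal=29914-1957=27957; balance=850959-27957=823002
35. interest=⌊823002·23/10000⌋=1892; principal=29914-1892=28022; balance=823002-28022=794980
36. interest=⌊794980·23/10000⌋=1828; principal=29914-1828=28086; balance=794980-28086=766894
37. interest=⌊766894·23/10000⌋=1763; principal=29914-1763=28151; balance=766894-28151=738743
38. interest=⌊738743·23/10000⌋=1699; principal=29914-1699=28215; balance=738743-28215=710528
39. interest=⌊710528·23/10000⌋=1634; principal=29914-1634=28280; balance=710528-28280=682248
40. interest=⌊682248·23/10000⌋=1569; principal=29914-1569=28345; balance=682248-28345=653903
41. interest=⌊653903·23/10000⌋=1503; principal=29914-1503=28411; balance=653903-28411=625492
42. interest=⌊625492·23/10000⌋=1438; principal=29914-1438=28476; balance=625492-28476=597016
43. interest=⌊597016·23/10000⌋=1373; principal=29914-1373=28541; balance=597016-28541=568475
44. interest=⌊568475·23/10000⌋=1307; principal=29914-1307=28607; balance=568475-28607=539868
45. interest=⌊539868·23/10000⌋=1241; principal=29914-1241=28673; balance=539868-28673=511195
46. interest=⌊511195·23/10000⌋=1175; principal=29914-1175=28739; balance=511195-28739=482456
47. interest=⌊482456·23/10000⌋=1109; principal=29914-1109=28805; balance=482456-28805=453651
48. interest=⌊453651·23/10000⌋=1043; principal=29914-1043=28871; balance=453651-28871=424780
49. interest=⌊424780·23/10000⌋=976; principal=29914-976=28938; balance=424780-28938=395842
50. interest=⌊395842·23/10000⌋=910; principal=29914-910=29004; balance=395842-29004=366838
51. interest=⌊366838·23/10000⌋=843; principal=29914-843=29071; balance=366838-29071=337767
52. interest=⌊337767·23/10000⌋=776; principal=29914-776=29138; balance=337767-29138=308629
53. interest=⌊308629·23/10000⌋=709; principal=29914-709=29205; balance=308629-29205=279424
54. interest=⌊279424·23/10000⌋=642; principal=29914-642=29272; balance=279424-29272=250152
55. interest=⌊250152·23/10000⌋=575; principal=29914-575=29339; balance=250152-29339=220813
56. interest=⌊220813·23/10000⌋=507; principal=29914-507=29407; balance=220813-29407=191406
57. interest=⌊191406·23/10000⌋=440; principal=29914-440=29474; balance=191406-29474=161932
58. interest=⌊161932·23/10000⌋=372; principal=29914-372=29542; balance=161932-29542=132390
59. interest=⌊132390·23/10000⌋=304; principal=29914-304=29610; balance=132390-29610=102780
60. interest=⌊102780·23/10000⌋=236; principal=29914-236=29678; balance=102780-29678=73102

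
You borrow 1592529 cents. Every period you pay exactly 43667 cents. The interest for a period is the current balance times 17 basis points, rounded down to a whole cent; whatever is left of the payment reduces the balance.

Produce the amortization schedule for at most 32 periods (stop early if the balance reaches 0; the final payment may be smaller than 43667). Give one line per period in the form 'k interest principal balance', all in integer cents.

1. interest=⌊1592529·17/10000⌋=2707; principal=43667-2707=40960; balance=1592529-40960=1551569
2. interest=⌊1551569·17/10000⌋=2637; principal=43667-2637=41030; balance=1551569-41030=1510539
3. interest=⌊1510539·17/10000⌋=2567; principal=43667-2567=41100; balance=1510539-41100=1469439
4. interest=⌊1469439·17/10000⌋=2498; principal=43667-2498=41169; balance=1469439-41169=1428270
5. interest=⌊1428270·17/10000⌋=2428; principal=43667-2428=41239; balance=1428270-41239=1387031
6. interest=⌊1387031·17/10000⌋=2357; principal=43667-2357=41310; balance=1387031-41310=1345721
7. interest=⌊1345721·17/10000⌋=2287; principal=43667-2287=41380; balance=1345721-41380=1304341
8. interest=⌊1304341·17/10000⌋=2217; principal=43667-2217=41450; balance=1304341-41450=1262891
9. interest=⌊1262891·17/10000⌋=2146; principal=43667-2146=41521; balance=1262891-41521=1221370
10. interest=⌊1221370·17/10000⌋=2076; principal=43667-2076=41591; balance=1221370-41591=1179779
11. interest=⌊1179779·17/10000⌋=2005; principal=43667-2005=41662; balance=1179779-41662=1138117
12. interest=⌊1138117·17/10000⌋=1934; principal=43667-1934=41733; balance=1138117-41733=1096384
13. interest=⌊1096384·17/10000⌋=1863; principal=43667-1863=41804; balance=1096384-41804=1054580
14. interest=⌊1054580·17/10000⌋=1792; principal=43667-1792=41875; balance=1054580-41875=1012705
15. interest=⌊1012705·17/10000⌋=1721; principal=43667-1721=41946; balance=1012705-41946=970759
16. interest=⌊970759·17/10000⌋=1650; principal=43667-1650=42017; balance=970759-42017=928742
17. interest=⌊928742·17/10000⌋=1578; principal=43667-1578=42089; balance=928742-42089=886653
18. interest=⌊886653·17/10000⌋=1507; principal=43667-1507=42160; balance=886653-42160=844493
19. interest=⌊844493·17/10000⌋=1435; principal=43667-1435=42232; balance=844493-42232=802261
20. interest=⌊802261·17/10000⌋=1363; principal=43667-1363=42304; balance=802261-42304=759957
21. interest=⌊759957·17/10000⌋=1291; principal=43667-1291=42376; balance=759957-42376=717581
22. interest=⌊717581·17/10000⌋=1219; principal=43667-1219=42448; balance=717581-42448=675133
23. interest=⌊675133·17/10000⌋=1147; principal=43667-1147=42520; balance=675133-42520=632613
24. interest=⌊632613·17/10000⌋=1075; principal=43667-1075=42592; balance=632613-42592=590021
25. interest=⌊590021·17/10000⌋=1003; principal=43667-1003=42664; balance=590021-42664=547357
26. interest=⌊547357·17/10000⌋=930; principal=43667-930=42737; balance=547357-42737=504620
27. interest=⌊504620·17/10000⌋=857; principal=43667-857=42810; balance=504620-42810=461810
28. interest=⌊461810·17/10000⌋=785; principal=43667-785=42882; balance=461810-42882=418928
29. interest=⌊418928·17/10000⌋=712; principal=43667-712=42955; balance=418928-42955=375973
30. interest=⌊375973·17/10000⌋=639; principal=43667-639=43028; balance=375973-43028=332945
31. interest=⌊332945·17/10000⌋=566; principal=43667-566=43101; balance=332945-43101=289844
32. interest=⌊289844·17/10000⌋=492; principal=43667-492=43175; balance=289844-43175=246669

1 2707 40960 1551569
2 2637 41030 1510539
3 2567 41100 1469439
4 2498 41169 1428270
5 2428 41239 1387031
6 2357 41310 1345721
7 2287 41380 1304341
8 2217 41450 1262891
9 2146 41521 1221370
10 2076 41591 1179779
11 2005 41662 1138117
12 1934 41733 1096384
13 1863 41804 1054580
14 1792 41875 1012705
15 1721 41946 970759
16 1650 42017 928742
17 1578 42089 886653
18 1507 42160 844493
19 1435 42232 802261
20 1363 42304 759957
21 1291 42376 717581
22 1219 42448 675133
23 1147 42520 632613
24 1075 42592 590021
25 1003 42664 547357
26 930 42737 504620
27 857 42810 461810
28 785 42882 418928
29 712 42955 375973
30 639 43028 332945
31 566 43101 289844
32 492 43175 246669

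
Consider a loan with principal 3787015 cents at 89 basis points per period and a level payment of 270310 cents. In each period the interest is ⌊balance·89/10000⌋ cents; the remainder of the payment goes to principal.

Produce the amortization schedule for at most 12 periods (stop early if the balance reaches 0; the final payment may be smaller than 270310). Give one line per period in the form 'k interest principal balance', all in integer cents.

1 33704 236606 3550409
2 31598 238712 3311697
3 29474 240836 3070861
4 27330 242980 2827881
5 25168 245142 2582739
6 22986 247324 2335415
7 20785 249525 2085890
8 18564 251746 1834144
9 16323 253987 1580157
10 14063 256247 1323910
11 11782 258528 1065382
12 9481 260829 804553

1. interest=⌊3787015·89/10000⌋=33704; principal=270310-33704=236606; balance=3787015-236606=3550409
2. interest=⌊3550409·89/10000⌋=31598; principal=270310-31598=238712; balance=3550409-238712=3311697
3. interest=⌊3311697·89/10000⌋=29474; principal=270310-29474=240836; balance=3311697-240836=3070861
4. interest=⌊3070861·89/10000⌋=27330; principal=270310-27330=242980; balance=3070861-242980=2827881
5. interest=⌊2827881·89/10000⌋=25168; principal=270310-25168=245142; balance=2827881-245142=2582739
6. interest=⌊2582739·89/10000⌋=22986; principal=270310-22986=247324; balance=2582739-247324=2335415
7. interest=⌊2335415·89/10000⌋=20785; principal=270310-20785=249525; balance=2335415-249525=2085890
8. interest=⌊2085890·89/10000⌋=18564; principal=270310-18564=251746; balance=2085890-251746=1834144
9. interest=⌊1834144·89/10000⌋=16323; principal=270310-16323=253987; balance=1834144-253987=1580157
10. interest=⌊1580157·89/10000⌋=14063; principal=270310-14063=256247; balance=1580157-256247=1323910
11. interest=⌊1323910·89/10000⌋=11782; principal=270310-11782=258528; balance=1323910-258528=1065382
12. interest=⌊1065382·89/10000⌋=9481; principal=270310-9481=260829; balance=1065382-260829=804553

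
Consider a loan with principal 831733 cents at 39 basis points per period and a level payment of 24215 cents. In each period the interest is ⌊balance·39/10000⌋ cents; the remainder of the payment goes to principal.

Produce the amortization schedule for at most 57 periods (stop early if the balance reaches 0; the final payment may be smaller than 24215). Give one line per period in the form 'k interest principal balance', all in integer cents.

1. interest=⌊831733·39/10000⌋=3243; principal=24215-3243=20972; balance=831733-20972=810761
2. interest=⌊810761·39/10000⌋=3161; principal=24215-3161=21054; balance=810761-21054=789707
3. interest=⌊789707·39/10000⌋=3079; principal=24215-3079=21136; balance=789707-21136=768571
4. interest=⌊768571·39/10000⌋=2997; principal=24215-2997=21218; balance=768571-21218=747353
5. interest=⌊747353·39/10000⌋=2914; principal=24215-2914=21301; balance=747353-21301=726052
6. interest=⌊726052·39/10000⌋=2831; principal=24215-2831=21384; balance=726052-21384=704668
7. interest=⌊704668·39/10000⌋=2748; principal=24215-2748=21467; balance=704668-21467=683201
8. interest=⌊683201·39/10000⌋=2664; principal=24215-2664=21551; balance=683201-21551=661650
9. interest=⌊661650·39/10000⌋=2580; principal=24215-2580=21635; balance=661650-21635=640015
10. interest=⌊640015·39/10000⌋=2496; principal=24215-2496=21719; balance=640015-21719=618296
11. interest=⌊618296·39/10000⌋=2411; principal=24215-2411=21804; balance=618296-21804=596492
12. interest=⌊596492·39/10000⌋=2326; principal=24215-2326=21889; balance=596492-21889=574603
13. interest=⌊574603·39/10000⌋=2240; principal=24215-2240=21975; balance=574603-21975=552628
14. interest=⌊552628·39/10000⌋=2155; principal=24215-2155=22060; balance=552628-22060=530568
15. interest=⌊530568·39/10000⌋=2069; principal=24215-2069=22146; balance=530568-22146=508422
16. interest=⌊508422·39/10000⌋=1982; principal=24215-1982=22233; balance=508422-22233=486189
17. interest=⌊486189·39/10000⌋=1896; principal=24215-1896=22319; balance=486189-22319=463870
18. interest=⌊463870·39/10000⌋=1809; principal=24215-1809=22406; balance=463870-22406=441464
19. interest=⌊441464·39/10000⌋=1721; principal=24215-1721=22494; balance=441464-22494=418970
20. interest=⌊418970·39/10000⌋=1633; principal=24215-1633=22582; balance=418970-22582=396388
21. interest=⌊396388·39/10000⌋=1545; principal=24215-1545=22670; balance=396388-22670=373718
22. interest=⌊373718·39/10000⌋=1457; principal=24215-1457=22758; balance=373718-22758=350960
23. interest=⌊350960·39/10000⌋=1368; principal=24215-1368=22847; balance=350960-22847=328113
24. interest=⌊328113·39/10000⌋=1279; principal=24215-1279=22936; balance=328113-22936=305177
25. interest=⌊305177·39/10000⌋=1190; principal=24215-1190=23025; balance=305177-23025=282152
26. interest=⌊282152·39/10000⌋=1100; principal=24215-1100=23115; balance=282152-23115=259037
27. interest=⌊259037·39/10000⌋=1010; principal=24215-1010=23205; balance=259037-23205=235832
28. interest=⌊235832·39/10000⌋=919; principal=24215-919=23296; balance=235832-23296=212536
29. interest=⌊212536·39/10000⌋=828; principal=24215-828=23387; balance=212536-23387=189149
30. interest=⌊189149·39/10000⌋=737; principal=24215-737=23478; balance=189149-23478=165671
31. interest=⌊165671·39/10000⌋=646; principal=24215-646=23569; balance=165671-23569=142102
32. interest=⌊142102·39/10000⌋=554; principal=24215-554=23661; balance=142102-23661=118441
33. interest=⌊118441·39/10000⌋=461; principal=24215-461=23754; balance=118441-23754=94687
34. interest=⌊94687·39/10000⌋=369; principal=24215-369=23846; balance=94687-23846=70841
35. interest=⌊70841·39/10000⌋=276; principal=24215-276=23939; balance=70841-23939=46902
36. interest=⌊46902·39/10000⌋=182; principal=24215-182=24033; balance=46902-24033=22869
37. interest=⌊22869·39/10000⌋=89; principal=min(24215-89,22869)=22869; balance=22869-22869=0

1 3243 20972 810761
2 3161 21054 789707
3 3079 21136 768571
4 2997 21218 747353
5 2914 21301 726052
6 2831 21384 704668
7 2748 21467 683201
8 2664 21551 661650
9 2580 21635 640015
10 2496 21719 618296
11 2411 21804 596492
12 2326 21889 574603
13 2240 21975 552628
14 2155 22060 530568
15 2069 22146 508422
16 1982 22233 486189
17 1896 22319 463870
18 1809 22406 441464
19 1721 22494 418970
20 1633 22582 396388
21 1545 22670 373718
22 1457 22758 350960
23 1368 22847 328113
24 1279 22936 305177
25 1190 23025 282152
26 1100 23115 259037
27 1010 23205 235832
28 919 23296 212536
29 828 23387 189149
30 737 23478 165671
31 646 23569 142102
32 554 23661 118441
33 461 23754 94687
34 369 23846 70841
35 276 23939 46902
36 182 24033 22869
37 89 22869 0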